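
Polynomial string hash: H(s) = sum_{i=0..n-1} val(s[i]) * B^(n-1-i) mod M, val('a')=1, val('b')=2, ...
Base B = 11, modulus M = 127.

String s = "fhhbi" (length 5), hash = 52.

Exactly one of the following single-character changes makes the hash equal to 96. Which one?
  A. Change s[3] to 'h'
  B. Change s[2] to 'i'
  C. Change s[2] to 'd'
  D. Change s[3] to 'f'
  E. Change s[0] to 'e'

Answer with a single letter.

Answer: D

Derivation:
Option A: s[3]='b'->'h', delta=(8-2)*11^1 mod 127 = 66, hash=52+66 mod 127 = 118
Option B: s[2]='h'->'i', delta=(9-8)*11^2 mod 127 = 121, hash=52+121 mod 127 = 46
Option C: s[2]='h'->'d', delta=(4-8)*11^2 mod 127 = 24, hash=52+24 mod 127 = 76
Option D: s[3]='b'->'f', delta=(6-2)*11^1 mod 127 = 44, hash=52+44 mod 127 = 96 <-- target
Option E: s[0]='f'->'e', delta=(5-6)*11^4 mod 127 = 91, hash=52+91 mod 127 = 16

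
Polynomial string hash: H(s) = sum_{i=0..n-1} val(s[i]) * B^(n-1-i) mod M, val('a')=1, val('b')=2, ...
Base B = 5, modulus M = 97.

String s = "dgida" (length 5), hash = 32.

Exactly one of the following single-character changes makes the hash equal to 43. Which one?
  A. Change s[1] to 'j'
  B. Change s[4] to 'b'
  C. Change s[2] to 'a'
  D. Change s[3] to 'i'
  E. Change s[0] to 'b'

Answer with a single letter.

Option A: s[1]='g'->'j', delta=(10-7)*5^3 mod 97 = 84, hash=32+84 mod 97 = 19
Option B: s[4]='a'->'b', delta=(2-1)*5^0 mod 97 = 1, hash=32+1 mod 97 = 33
Option C: s[2]='i'->'a', delta=(1-9)*5^2 mod 97 = 91, hash=32+91 mod 97 = 26
Option D: s[3]='d'->'i', delta=(9-4)*5^1 mod 97 = 25, hash=32+25 mod 97 = 57
Option E: s[0]='d'->'b', delta=(2-4)*5^4 mod 97 = 11, hash=32+11 mod 97 = 43 <-- target

Answer: E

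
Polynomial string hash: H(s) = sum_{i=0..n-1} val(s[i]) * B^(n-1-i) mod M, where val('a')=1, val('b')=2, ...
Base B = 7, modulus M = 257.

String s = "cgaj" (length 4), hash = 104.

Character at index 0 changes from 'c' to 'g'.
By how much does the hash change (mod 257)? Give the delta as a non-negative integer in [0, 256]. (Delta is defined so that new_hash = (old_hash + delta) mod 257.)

Answer: 87

Derivation:
Delta formula: (val(new) - val(old)) * B^(n-1-k) mod M
  val('g') - val('c') = 7 - 3 = 4
  B^(n-1-k) = 7^3 mod 257 = 86
  Delta = 4 * 86 mod 257 = 87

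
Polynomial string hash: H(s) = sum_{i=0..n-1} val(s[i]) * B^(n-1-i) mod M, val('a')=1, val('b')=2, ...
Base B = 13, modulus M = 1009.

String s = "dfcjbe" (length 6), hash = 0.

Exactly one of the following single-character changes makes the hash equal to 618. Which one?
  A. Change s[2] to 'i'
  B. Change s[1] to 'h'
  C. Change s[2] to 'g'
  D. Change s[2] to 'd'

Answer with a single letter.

Option A: s[2]='c'->'i', delta=(9-3)*13^3 mod 1009 = 65, hash=0+65 mod 1009 = 65
Option B: s[1]='f'->'h', delta=(8-6)*13^4 mod 1009 = 618, hash=0+618 mod 1009 = 618 <-- target
Option C: s[2]='c'->'g', delta=(7-3)*13^3 mod 1009 = 716, hash=0+716 mod 1009 = 716
Option D: s[2]='c'->'d', delta=(4-3)*13^3 mod 1009 = 179, hash=0+179 mod 1009 = 179

Answer: B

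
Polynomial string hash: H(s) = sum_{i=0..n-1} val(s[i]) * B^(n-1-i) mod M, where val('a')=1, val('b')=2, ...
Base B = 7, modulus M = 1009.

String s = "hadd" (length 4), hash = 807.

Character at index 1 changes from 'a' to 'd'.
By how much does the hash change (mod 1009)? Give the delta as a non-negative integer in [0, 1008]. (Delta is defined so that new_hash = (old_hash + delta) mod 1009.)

Answer: 147

Derivation:
Delta formula: (val(new) - val(old)) * B^(n-1-k) mod M
  val('d') - val('a') = 4 - 1 = 3
  B^(n-1-k) = 7^2 mod 1009 = 49
  Delta = 3 * 49 mod 1009 = 147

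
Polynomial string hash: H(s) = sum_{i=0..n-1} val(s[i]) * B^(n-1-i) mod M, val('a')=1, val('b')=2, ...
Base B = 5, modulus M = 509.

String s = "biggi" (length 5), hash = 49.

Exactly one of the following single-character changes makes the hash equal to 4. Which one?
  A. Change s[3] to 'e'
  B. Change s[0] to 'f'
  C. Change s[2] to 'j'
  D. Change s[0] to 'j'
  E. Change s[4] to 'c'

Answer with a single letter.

Option A: s[3]='g'->'e', delta=(5-7)*5^1 mod 509 = 499, hash=49+499 mod 509 = 39
Option B: s[0]='b'->'f', delta=(6-2)*5^4 mod 509 = 464, hash=49+464 mod 509 = 4 <-- target
Option C: s[2]='g'->'j', delta=(10-7)*5^2 mod 509 = 75, hash=49+75 mod 509 = 124
Option D: s[0]='b'->'j', delta=(10-2)*5^4 mod 509 = 419, hash=49+419 mod 509 = 468
Option E: s[4]='i'->'c', delta=(3-9)*5^0 mod 509 = 503, hash=49+503 mod 509 = 43

Answer: B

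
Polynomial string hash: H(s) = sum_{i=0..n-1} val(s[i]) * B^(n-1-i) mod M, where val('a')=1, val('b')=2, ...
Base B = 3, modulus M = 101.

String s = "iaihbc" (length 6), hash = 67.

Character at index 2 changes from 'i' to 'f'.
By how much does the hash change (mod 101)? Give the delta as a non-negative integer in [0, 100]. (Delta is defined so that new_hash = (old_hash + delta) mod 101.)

Answer: 20

Derivation:
Delta formula: (val(new) - val(old)) * B^(n-1-k) mod M
  val('f') - val('i') = 6 - 9 = -3
  B^(n-1-k) = 3^3 mod 101 = 27
  Delta = -3 * 27 mod 101 = 20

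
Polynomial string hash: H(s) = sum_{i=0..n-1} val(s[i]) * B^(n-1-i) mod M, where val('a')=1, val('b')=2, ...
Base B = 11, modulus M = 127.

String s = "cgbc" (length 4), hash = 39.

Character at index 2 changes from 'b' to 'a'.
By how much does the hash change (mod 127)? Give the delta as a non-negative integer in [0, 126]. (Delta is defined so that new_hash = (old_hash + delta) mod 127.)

Answer: 116

Derivation:
Delta formula: (val(new) - val(old)) * B^(n-1-k) mod M
  val('a') - val('b') = 1 - 2 = -1
  B^(n-1-k) = 11^1 mod 127 = 11
  Delta = -1 * 11 mod 127 = 116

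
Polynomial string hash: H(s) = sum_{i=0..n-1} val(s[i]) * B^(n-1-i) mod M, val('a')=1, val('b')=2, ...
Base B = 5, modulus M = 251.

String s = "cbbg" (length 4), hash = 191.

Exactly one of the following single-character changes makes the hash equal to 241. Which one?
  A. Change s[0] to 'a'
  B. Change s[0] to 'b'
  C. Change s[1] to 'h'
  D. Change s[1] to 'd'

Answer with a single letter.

Answer: D

Derivation:
Option A: s[0]='c'->'a', delta=(1-3)*5^3 mod 251 = 1, hash=191+1 mod 251 = 192
Option B: s[0]='c'->'b', delta=(2-3)*5^3 mod 251 = 126, hash=191+126 mod 251 = 66
Option C: s[1]='b'->'h', delta=(8-2)*5^2 mod 251 = 150, hash=191+150 mod 251 = 90
Option D: s[1]='b'->'d', delta=(4-2)*5^2 mod 251 = 50, hash=191+50 mod 251 = 241 <-- target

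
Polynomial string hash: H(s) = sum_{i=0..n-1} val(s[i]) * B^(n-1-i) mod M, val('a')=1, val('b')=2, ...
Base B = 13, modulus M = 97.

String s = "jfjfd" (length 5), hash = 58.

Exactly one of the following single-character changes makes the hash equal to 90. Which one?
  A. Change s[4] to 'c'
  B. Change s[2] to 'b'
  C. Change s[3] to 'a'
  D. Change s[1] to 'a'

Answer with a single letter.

Option A: s[4]='d'->'c', delta=(3-4)*13^0 mod 97 = 96, hash=58+96 mod 97 = 57
Option B: s[2]='j'->'b', delta=(2-10)*13^2 mod 97 = 6, hash=58+6 mod 97 = 64
Option C: s[3]='f'->'a', delta=(1-6)*13^1 mod 97 = 32, hash=58+32 mod 97 = 90 <-- target
Option D: s[1]='f'->'a', delta=(1-6)*13^3 mod 97 = 73, hash=58+73 mod 97 = 34

Answer: C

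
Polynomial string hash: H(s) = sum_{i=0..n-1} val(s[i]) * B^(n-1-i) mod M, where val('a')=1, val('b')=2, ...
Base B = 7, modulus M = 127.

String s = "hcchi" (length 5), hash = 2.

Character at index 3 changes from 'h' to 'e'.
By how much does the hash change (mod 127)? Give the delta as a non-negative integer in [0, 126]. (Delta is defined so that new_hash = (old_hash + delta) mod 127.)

Delta formula: (val(new) - val(old)) * B^(n-1-k) mod M
  val('e') - val('h') = 5 - 8 = -3
  B^(n-1-k) = 7^1 mod 127 = 7
  Delta = -3 * 7 mod 127 = 106

Answer: 106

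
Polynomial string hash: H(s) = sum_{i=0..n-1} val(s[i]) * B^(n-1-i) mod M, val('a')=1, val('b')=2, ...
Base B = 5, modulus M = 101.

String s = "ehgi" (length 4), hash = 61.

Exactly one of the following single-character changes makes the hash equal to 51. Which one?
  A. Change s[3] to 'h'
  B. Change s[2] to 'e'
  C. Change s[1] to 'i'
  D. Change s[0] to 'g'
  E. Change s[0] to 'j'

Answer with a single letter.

Option A: s[3]='i'->'h', delta=(8-9)*5^0 mod 101 = 100, hash=61+100 mod 101 = 60
Option B: s[2]='g'->'e', delta=(5-7)*5^1 mod 101 = 91, hash=61+91 mod 101 = 51 <-- target
Option C: s[1]='h'->'i', delta=(9-8)*5^2 mod 101 = 25, hash=61+25 mod 101 = 86
Option D: s[0]='e'->'g', delta=(7-5)*5^3 mod 101 = 48, hash=61+48 mod 101 = 8
Option E: s[0]='e'->'j', delta=(10-5)*5^3 mod 101 = 19, hash=61+19 mod 101 = 80

Answer: B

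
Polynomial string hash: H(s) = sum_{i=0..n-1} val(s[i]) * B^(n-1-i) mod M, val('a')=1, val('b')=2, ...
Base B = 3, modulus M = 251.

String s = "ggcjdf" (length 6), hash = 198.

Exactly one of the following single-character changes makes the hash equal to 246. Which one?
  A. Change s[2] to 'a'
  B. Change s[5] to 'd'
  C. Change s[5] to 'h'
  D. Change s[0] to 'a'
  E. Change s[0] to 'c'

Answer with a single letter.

Answer: D

Derivation:
Option A: s[2]='c'->'a', delta=(1-3)*3^3 mod 251 = 197, hash=198+197 mod 251 = 144
Option B: s[5]='f'->'d', delta=(4-6)*3^0 mod 251 = 249, hash=198+249 mod 251 = 196
Option C: s[5]='f'->'h', delta=(8-6)*3^0 mod 251 = 2, hash=198+2 mod 251 = 200
Option D: s[0]='g'->'a', delta=(1-7)*3^5 mod 251 = 48, hash=198+48 mod 251 = 246 <-- target
Option E: s[0]='g'->'c', delta=(3-7)*3^5 mod 251 = 32, hash=198+32 mod 251 = 230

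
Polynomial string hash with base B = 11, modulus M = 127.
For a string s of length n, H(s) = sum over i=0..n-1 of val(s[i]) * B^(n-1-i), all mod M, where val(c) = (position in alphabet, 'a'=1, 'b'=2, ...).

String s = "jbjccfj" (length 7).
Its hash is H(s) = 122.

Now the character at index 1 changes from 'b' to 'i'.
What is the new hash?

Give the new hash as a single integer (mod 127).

val('b') = 2, val('i') = 9
Position k = 1, exponent = n-1-k = 5
B^5 mod M = 11^5 mod 127 = 15
Delta = (9 - 2) * 15 mod 127 = 105
New hash = (122 + 105) mod 127 = 100

Answer: 100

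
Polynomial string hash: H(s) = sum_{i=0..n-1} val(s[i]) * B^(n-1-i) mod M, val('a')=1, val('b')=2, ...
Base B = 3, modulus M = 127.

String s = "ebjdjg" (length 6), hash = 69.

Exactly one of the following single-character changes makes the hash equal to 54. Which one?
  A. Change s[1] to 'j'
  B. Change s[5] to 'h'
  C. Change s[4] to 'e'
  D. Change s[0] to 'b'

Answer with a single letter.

Answer: C

Derivation:
Option A: s[1]='b'->'j', delta=(10-2)*3^4 mod 127 = 13, hash=69+13 mod 127 = 82
Option B: s[5]='g'->'h', delta=(8-7)*3^0 mod 127 = 1, hash=69+1 mod 127 = 70
Option C: s[4]='j'->'e', delta=(5-10)*3^1 mod 127 = 112, hash=69+112 mod 127 = 54 <-- target
Option D: s[0]='e'->'b', delta=(2-5)*3^5 mod 127 = 33, hash=69+33 mod 127 = 102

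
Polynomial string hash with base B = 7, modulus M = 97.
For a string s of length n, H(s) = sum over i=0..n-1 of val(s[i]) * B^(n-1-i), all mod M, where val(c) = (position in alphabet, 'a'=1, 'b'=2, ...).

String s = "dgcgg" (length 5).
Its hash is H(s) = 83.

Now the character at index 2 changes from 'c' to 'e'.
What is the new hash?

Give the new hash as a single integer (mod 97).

Answer: 84

Derivation:
val('c') = 3, val('e') = 5
Position k = 2, exponent = n-1-k = 2
B^2 mod M = 7^2 mod 97 = 49
Delta = (5 - 3) * 49 mod 97 = 1
New hash = (83 + 1) mod 97 = 84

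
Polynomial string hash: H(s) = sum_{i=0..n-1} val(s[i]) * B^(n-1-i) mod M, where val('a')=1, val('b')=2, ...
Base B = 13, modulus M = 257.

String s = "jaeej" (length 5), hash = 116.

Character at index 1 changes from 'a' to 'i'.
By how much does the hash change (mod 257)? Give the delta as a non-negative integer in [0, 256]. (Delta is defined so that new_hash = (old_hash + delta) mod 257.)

Delta formula: (val(new) - val(old)) * B^(n-1-k) mod M
  val('i') - val('a') = 9 - 1 = 8
  B^(n-1-k) = 13^3 mod 257 = 141
  Delta = 8 * 141 mod 257 = 100

Answer: 100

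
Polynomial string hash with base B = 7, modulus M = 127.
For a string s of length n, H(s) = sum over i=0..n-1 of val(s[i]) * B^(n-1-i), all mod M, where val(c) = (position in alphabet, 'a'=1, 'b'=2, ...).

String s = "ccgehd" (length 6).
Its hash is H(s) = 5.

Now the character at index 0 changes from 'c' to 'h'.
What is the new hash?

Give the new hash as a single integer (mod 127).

Answer: 93

Derivation:
val('c') = 3, val('h') = 8
Position k = 0, exponent = n-1-k = 5
B^5 mod M = 7^5 mod 127 = 43
Delta = (8 - 3) * 43 mod 127 = 88
New hash = (5 + 88) mod 127 = 93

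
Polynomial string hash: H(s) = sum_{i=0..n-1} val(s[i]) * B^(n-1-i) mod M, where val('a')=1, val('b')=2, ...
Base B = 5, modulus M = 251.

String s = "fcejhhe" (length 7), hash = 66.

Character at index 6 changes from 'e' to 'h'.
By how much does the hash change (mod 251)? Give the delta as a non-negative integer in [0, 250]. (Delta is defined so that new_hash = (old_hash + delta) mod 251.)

Delta formula: (val(new) - val(old)) * B^(n-1-k) mod M
  val('h') - val('e') = 8 - 5 = 3
  B^(n-1-k) = 5^0 mod 251 = 1
  Delta = 3 * 1 mod 251 = 3

Answer: 3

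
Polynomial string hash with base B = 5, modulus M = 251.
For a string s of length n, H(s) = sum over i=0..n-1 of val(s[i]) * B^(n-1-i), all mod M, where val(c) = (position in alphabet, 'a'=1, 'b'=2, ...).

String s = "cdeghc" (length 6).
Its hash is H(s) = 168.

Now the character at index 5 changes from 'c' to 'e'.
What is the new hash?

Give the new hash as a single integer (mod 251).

Answer: 170

Derivation:
val('c') = 3, val('e') = 5
Position k = 5, exponent = n-1-k = 0
B^0 mod M = 5^0 mod 251 = 1
Delta = (5 - 3) * 1 mod 251 = 2
New hash = (168 + 2) mod 251 = 170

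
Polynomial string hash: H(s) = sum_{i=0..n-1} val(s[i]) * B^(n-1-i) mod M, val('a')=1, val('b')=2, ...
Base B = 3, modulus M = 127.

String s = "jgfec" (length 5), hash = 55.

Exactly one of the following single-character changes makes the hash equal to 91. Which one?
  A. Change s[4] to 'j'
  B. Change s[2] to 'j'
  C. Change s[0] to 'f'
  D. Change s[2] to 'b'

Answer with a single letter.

Answer: B

Derivation:
Option A: s[4]='c'->'j', delta=(10-3)*3^0 mod 127 = 7, hash=55+7 mod 127 = 62
Option B: s[2]='f'->'j', delta=(10-6)*3^2 mod 127 = 36, hash=55+36 mod 127 = 91 <-- target
Option C: s[0]='j'->'f', delta=(6-10)*3^4 mod 127 = 57, hash=55+57 mod 127 = 112
Option D: s[2]='f'->'b', delta=(2-6)*3^2 mod 127 = 91, hash=55+91 mod 127 = 19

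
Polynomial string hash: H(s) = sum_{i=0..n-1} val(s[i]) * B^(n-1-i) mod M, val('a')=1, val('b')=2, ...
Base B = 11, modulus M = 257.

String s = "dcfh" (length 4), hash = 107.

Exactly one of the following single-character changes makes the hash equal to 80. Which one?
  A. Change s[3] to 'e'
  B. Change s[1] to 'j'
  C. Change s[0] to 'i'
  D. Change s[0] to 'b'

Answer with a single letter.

Answer: C

Derivation:
Option A: s[3]='h'->'e', delta=(5-8)*11^0 mod 257 = 254, hash=107+254 mod 257 = 104
Option B: s[1]='c'->'j', delta=(10-3)*11^2 mod 257 = 76, hash=107+76 mod 257 = 183
Option C: s[0]='d'->'i', delta=(9-4)*11^3 mod 257 = 230, hash=107+230 mod 257 = 80 <-- target
Option D: s[0]='d'->'b', delta=(2-4)*11^3 mod 257 = 165, hash=107+165 mod 257 = 15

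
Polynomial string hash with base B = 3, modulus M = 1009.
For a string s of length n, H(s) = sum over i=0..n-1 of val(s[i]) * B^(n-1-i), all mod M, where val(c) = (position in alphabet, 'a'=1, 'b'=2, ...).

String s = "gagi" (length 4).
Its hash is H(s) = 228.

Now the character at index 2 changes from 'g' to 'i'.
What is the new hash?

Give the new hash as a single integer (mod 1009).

val('g') = 7, val('i') = 9
Position k = 2, exponent = n-1-k = 1
B^1 mod M = 3^1 mod 1009 = 3
Delta = (9 - 7) * 3 mod 1009 = 6
New hash = (228 + 6) mod 1009 = 234

Answer: 234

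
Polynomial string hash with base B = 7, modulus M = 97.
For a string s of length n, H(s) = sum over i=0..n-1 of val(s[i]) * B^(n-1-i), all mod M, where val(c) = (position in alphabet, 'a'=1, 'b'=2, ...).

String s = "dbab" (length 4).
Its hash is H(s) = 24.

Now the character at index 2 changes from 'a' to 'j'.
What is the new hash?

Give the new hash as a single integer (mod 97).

val('a') = 1, val('j') = 10
Position k = 2, exponent = n-1-k = 1
B^1 mod M = 7^1 mod 97 = 7
Delta = (10 - 1) * 7 mod 97 = 63
New hash = (24 + 63) mod 97 = 87

Answer: 87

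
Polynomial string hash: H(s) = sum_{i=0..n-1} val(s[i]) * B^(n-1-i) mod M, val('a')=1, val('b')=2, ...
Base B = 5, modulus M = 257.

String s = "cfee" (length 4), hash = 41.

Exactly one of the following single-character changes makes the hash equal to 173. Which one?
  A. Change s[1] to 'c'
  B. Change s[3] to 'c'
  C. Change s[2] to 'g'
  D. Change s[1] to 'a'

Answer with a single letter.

Answer: D

Derivation:
Option A: s[1]='f'->'c', delta=(3-6)*5^2 mod 257 = 182, hash=41+182 mod 257 = 223
Option B: s[3]='e'->'c', delta=(3-5)*5^0 mod 257 = 255, hash=41+255 mod 257 = 39
Option C: s[2]='e'->'g', delta=(7-5)*5^1 mod 257 = 10, hash=41+10 mod 257 = 51
Option D: s[1]='f'->'a', delta=(1-6)*5^2 mod 257 = 132, hash=41+132 mod 257 = 173 <-- target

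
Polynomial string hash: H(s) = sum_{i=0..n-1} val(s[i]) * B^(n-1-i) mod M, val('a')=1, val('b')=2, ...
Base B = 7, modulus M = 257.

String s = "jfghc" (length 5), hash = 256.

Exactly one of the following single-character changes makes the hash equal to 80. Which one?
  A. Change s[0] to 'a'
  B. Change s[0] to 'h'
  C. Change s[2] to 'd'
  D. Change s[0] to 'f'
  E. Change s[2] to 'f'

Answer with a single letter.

Answer: B

Derivation:
Option A: s[0]='j'->'a', delta=(1-10)*7^4 mod 257 = 236, hash=256+236 mod 257 = 235
Option B: s[0]='j'->'h', delta=(8-10)*7^4 mod 257 = 81, hash=256+81 mod 257 = 80 <-- target
Option C: s[2]='g'->'d', delta=(4-7)*7^2 mod 257 = 110, hash=256+110 mod 257 = 109
Option D: s[0]='j'->'f', delta=(6-10)*7^4 mod 257 = 162, hash=256+162 mod 257 = 161
Option E: s[2]='g'->'f', delta=(6-7)*7^2 mod 257 = 208, hash=256+208 mod 257 = 207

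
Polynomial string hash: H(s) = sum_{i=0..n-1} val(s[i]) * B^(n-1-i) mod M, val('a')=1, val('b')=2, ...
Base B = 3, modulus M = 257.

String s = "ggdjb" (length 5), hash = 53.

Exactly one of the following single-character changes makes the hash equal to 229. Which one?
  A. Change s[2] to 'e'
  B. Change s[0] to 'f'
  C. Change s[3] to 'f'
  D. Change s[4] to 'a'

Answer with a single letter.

Answer: B

Derivation:
Option A: s[2]='d'->'e', delta=(5-4)*3^2 mod 257 = 9, hash=53+9 mod 257 = 62
Option B: s[0]='g'->'f', delta=(6-7)*3^4 mod 257 = 176, hash=53+176 mod 257 = 229 <-- target
Option C: s[3]='j'->'f', delta=(6-10)*3^1 mod 257 = 245, hash=53+245 mod 257 = 41
Option D: s[4]='b'->'a', delta=(1-2)*3^0 mod 257 = 256, hash=53+256 mod 257 = 52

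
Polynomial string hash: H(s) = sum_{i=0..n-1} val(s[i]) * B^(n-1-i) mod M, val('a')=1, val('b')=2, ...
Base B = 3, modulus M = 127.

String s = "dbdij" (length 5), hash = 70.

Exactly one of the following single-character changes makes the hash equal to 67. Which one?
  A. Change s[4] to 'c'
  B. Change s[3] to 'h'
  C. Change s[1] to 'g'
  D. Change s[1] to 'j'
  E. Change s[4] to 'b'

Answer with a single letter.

Option A: s[4]='j'->'c', delta=(3-10)*3^0 mod 127 = 120, hash=70+120 mod 127 = 63
Option B: s[3]='i'->'h', delta=(8-9)*3^1 mod 127 = 124, hash=70+124 mod 127 = 67 <-- target
Option C: s[1]='b'->'g', delta=(7-2)*3^3 mod 127 = 8, hash=70+8 mod 127 = 78
Option D: s[1]='b'->'j', delta=(10-2)*3^3 mod 127 = 89, hash=70+89 mod 127 = 32
Option E: s[4]='j'->'b', delta=(2-10)*3^0 mod 127 = 119, hash=70+119 mod 127 = 62

Answer: B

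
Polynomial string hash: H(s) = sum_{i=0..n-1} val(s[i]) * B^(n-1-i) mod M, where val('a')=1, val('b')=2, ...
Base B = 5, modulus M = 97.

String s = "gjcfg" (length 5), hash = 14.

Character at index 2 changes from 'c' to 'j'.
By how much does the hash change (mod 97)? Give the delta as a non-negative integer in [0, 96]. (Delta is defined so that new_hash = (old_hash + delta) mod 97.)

Delta formula: (val(new) - val(old)) * B^(n-1-k) mod M
  val('j') - val('c') = 10 - 3 = 7
  B^(n-1-k) = 5^2 mod 97 = 25
  Delta = 7 * 25 mod 97 = 78

Answer: 78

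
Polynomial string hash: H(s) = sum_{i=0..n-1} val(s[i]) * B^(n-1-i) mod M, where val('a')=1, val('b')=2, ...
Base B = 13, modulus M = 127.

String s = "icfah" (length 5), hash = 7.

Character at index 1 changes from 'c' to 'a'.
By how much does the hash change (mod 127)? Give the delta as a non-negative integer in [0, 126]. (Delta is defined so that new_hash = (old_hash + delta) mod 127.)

Delta formula: (val(new) - val(old)) * B^(n-1-k) mod M
  val('a') - val('c') = 1 - 3 = -2
  B^(n-1-k) = 13^3 mod 127 = 38
  Delta = -2 * 38 mod 127 = 51

Answer: 51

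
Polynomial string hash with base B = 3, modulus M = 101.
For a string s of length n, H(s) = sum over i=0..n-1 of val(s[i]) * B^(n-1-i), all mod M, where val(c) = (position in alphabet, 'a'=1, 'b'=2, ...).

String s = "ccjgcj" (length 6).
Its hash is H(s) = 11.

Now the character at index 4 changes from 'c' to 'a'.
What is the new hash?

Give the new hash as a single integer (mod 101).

Answer: 5

Derivation:
val('c') = 3, val('a') = 1
Position k = 4, exponent = n-1-k = 1
B^1 mod M = 3^1 mod 101 = 3
Delta = (1 - 3) * 3 mod 101 = 95
New hash = (11 + 95) mod 101 = 5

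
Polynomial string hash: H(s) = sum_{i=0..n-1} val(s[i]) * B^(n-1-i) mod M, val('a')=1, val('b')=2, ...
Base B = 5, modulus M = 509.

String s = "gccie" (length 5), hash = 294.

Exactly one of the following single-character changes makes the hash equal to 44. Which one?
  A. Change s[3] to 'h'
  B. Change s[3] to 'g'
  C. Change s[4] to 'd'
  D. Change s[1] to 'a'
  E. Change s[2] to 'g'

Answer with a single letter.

Option A: s[3]='i'->'h', delta=(8-9)*5^1 mod 509 = 504, hash=294+504 mod 509 = 289
Option B: s[3]='i'->'g', delta=(7-9)*5^1 mod 509 = 499, hash=294+499 mod 509 = 284
Option C: s[4]='e'->'d', delta=(4-5)*5^0 mod 509 = 508, hash=294+508 mod 509 = 293
Option D: s[1]='c'->'a', delta=(1-3)*5^3 mod 509 = 259, hash=294+259 mod 509 = 44 <-- target
Option E: s[2]='c'->'g', delta=(7-3)*5^2 mod 509 = 100, hash=294+100 mod 509 = 394

Answer: D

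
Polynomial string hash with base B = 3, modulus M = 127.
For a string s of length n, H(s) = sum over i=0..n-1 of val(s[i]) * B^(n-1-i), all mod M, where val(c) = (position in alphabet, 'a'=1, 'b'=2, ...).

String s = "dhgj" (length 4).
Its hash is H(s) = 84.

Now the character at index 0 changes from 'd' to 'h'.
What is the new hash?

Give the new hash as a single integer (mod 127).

Answer: 65

Derivation:
val('d') = 4, val('h') = 8
Position k = 0, exponent = n-1-k = 3
B^3 mod M = 3^3 mod 127 = 27
Delta = (8 - 4) * 27 mod 127 = 108
New hash = (84 + 108) mod 127 = 65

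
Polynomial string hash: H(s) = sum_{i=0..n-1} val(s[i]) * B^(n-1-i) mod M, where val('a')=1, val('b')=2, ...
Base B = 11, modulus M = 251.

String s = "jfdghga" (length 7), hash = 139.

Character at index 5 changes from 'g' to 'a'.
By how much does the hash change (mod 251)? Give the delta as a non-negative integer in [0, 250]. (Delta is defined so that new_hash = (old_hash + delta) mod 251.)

Answer: 185

Derivation:
Delta formula: (val(new) - val(old)) * B^(n-1-k) mod M
  val('a') - val('g') = 1 - 7 = -6
  B^(n-1-k) = 11^1 mod 251 = 11
  Delta = -6 * 11 mod 251 = 185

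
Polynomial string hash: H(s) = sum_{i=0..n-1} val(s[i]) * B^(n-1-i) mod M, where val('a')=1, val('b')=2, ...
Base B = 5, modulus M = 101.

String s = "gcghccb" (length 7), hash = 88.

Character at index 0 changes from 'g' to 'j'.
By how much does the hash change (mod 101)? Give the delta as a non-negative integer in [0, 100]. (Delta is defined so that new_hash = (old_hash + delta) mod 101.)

Answer: 11

Derivation:
Delta formula: (val(new) - val(old)) * B^(n-1-k) mod M
  val('j') - val('g') = 10 - 7 = 3
  B^(n-1-k) = 5^6 mod 101 = 71
  Delta = 3 * 71 mod 101 = 11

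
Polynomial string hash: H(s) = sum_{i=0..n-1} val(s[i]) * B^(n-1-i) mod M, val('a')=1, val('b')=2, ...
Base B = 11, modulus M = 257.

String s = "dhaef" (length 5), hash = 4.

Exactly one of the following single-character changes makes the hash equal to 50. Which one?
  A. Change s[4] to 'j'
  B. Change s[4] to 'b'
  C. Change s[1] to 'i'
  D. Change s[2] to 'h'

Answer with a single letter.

Answer: C

Derivation:
Option A: s[4]='f'->'j', delta=(10-6)*11^0 mod 257 = 4, hash=4+4 mod 257 = 8
Option B: s[4]='f'->'b', delta=(2-6)*11^0 mod 257 = 253, hash=4+253 mod 257 = 0
Option C: s[1]='h'->'i', delta=(9-8)*11^3 mod 257 = 46, hash=4+46 mod 257 = 50 <-- target
Option D: s[2]='a'->'h', delta=(8-1)*11^2 mod 257 = 76, hash=4+76 mod 257 = 80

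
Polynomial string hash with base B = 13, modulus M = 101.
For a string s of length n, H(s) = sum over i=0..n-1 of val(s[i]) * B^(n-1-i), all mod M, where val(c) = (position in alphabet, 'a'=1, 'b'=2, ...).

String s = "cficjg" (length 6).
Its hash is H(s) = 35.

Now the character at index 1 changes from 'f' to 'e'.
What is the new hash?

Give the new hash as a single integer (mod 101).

Answer: 57

Derivation:
val('f') = 6, val('e') = 5
Position k = 1, exponent = n-1-k = 4
B^4 mod M = 13^4 mod 101 = 79
Delta = (5 - 6) * 79 mod 101 = 22
New hash = (35 + 22) mod 101 = 57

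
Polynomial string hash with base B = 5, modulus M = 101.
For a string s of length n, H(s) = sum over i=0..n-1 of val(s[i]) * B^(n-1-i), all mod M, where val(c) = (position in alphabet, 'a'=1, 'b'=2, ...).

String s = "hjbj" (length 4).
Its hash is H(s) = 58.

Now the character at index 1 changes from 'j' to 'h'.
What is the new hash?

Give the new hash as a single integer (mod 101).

Answer: 8

Derivation:
val('j') = 10, val('h') = 8
Position k = 1, exponent = n-1-k = 2
B^2 mod M = 5^2 mod 101 = 25
Delta = (8 - 10) * 25 mod 101 = 51
New hash = (58 + 51) mod 101 = 8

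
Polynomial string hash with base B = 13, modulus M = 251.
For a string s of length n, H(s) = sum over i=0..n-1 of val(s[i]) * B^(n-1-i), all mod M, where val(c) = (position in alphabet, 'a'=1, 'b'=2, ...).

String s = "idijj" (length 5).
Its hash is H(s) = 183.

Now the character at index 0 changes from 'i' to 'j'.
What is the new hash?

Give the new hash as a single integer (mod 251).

Answer: 130

Derivation:
val('i') = 9, val('j') = 10
Position k = 0, exponent = n-1-k = 4
B^4 mod M = 13^4 mod 251 = 198
Delta = (10 - 9) * 198 mod 251 = 198
New hash = (183 + 198) mod 251 = 130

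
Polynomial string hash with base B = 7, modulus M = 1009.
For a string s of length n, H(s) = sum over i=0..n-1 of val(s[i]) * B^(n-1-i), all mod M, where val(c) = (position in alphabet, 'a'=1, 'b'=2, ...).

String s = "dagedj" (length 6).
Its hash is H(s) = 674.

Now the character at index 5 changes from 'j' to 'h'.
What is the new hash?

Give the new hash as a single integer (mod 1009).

val('j') = 10, val('h') = 8
Position k = 5, exponent = n-1-k = 0
B^0 mod M = 7^0 mod 1009 = 1
Delta = (8 - 10) * 1 mod 1009 = 1007
New hash = (674 + 1007) mod 1009 = 672

Answer: 672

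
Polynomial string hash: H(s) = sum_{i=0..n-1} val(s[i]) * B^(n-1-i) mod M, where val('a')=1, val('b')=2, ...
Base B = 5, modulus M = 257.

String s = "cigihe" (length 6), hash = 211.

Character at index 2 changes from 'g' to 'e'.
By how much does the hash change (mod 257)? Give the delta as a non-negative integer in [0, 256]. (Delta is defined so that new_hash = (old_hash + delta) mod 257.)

Answer: 7

Derivation:
Delta formula: (val(new) - val(old)) * B^(n-1-k) mod M
  val('e') - val('g') = 5 - 7 = -2
  B^(n-1-k) = 5^3 mod 257 = 125
  Delta = -2 * 125 mod 257 = 7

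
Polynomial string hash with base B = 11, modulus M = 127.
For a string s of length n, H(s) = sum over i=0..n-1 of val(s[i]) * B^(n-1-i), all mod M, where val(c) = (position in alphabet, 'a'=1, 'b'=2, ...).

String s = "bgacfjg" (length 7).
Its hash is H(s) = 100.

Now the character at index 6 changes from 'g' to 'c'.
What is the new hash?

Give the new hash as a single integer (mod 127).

Answer: 96

Derivation:
val('g') = 7, val('c') = 3
Position k = 6, exponent = n-1-k = 0
B^0 mod M = 11^0 mod 127 = 1
Delta = (3 - 7) * 1 mod 127 = 123
New hash = (100 + 123) mod 127 = 96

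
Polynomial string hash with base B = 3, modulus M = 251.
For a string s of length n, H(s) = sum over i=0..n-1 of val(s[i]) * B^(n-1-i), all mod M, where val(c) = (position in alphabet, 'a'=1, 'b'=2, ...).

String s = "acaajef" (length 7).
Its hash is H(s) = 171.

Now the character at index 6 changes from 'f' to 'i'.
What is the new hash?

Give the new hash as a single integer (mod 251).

val('f') = 6, val('i') = 9
Position k = 6, exponent = n-1-k = 0
B^0 mod M = 3^0 mod 251 = 1
Delta = (9 - 6) * 1 mod 251 = 3
New hash = (171 + 3) mod 251 = 174

Answer: 174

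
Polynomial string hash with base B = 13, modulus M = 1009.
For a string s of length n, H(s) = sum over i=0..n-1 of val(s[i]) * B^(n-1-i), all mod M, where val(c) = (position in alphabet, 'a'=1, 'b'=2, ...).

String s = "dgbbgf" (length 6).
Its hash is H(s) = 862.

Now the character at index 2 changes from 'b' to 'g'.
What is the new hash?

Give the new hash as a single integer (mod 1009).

val('b') = 2, val('g') = 7
Position k = 2, exponent = n-1-k = 3
B^3 mod M = 13^3 mod 1009 = 179
Delta = (7 - 2) * 179 mod 1009 = 895
New hash = (862 + 895) mod 1009 = 748

Answer: 748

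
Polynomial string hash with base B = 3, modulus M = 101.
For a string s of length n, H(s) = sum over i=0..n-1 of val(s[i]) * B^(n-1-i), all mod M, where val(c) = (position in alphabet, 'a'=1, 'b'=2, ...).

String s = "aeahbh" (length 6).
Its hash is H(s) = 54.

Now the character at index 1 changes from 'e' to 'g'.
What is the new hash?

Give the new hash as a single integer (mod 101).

val('e') = 5, val('g') = 7
Position k = 1, exponent = n-1-k = 4
B^4 mod M = 3^4 mod 101 = 81
Delta = (7 - 5) * 81 mod 101 = 61
New hash = (54 + 61) mod 101 = 14

Answer: 14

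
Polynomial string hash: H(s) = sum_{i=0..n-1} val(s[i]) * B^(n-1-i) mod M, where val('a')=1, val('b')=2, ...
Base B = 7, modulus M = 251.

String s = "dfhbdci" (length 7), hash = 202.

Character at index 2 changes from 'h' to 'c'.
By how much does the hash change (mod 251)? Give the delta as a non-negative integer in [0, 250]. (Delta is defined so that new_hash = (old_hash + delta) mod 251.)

Delta formula: (val(new) - val(old)) * B^(n-1-k) mod M
  val('c') - val('h') = 3 - 8 = -5
  B^(n-1-k) = 7^4 mod 251 = 142
  Delta = -5 * 142 mod 251 = 43

Answer: 43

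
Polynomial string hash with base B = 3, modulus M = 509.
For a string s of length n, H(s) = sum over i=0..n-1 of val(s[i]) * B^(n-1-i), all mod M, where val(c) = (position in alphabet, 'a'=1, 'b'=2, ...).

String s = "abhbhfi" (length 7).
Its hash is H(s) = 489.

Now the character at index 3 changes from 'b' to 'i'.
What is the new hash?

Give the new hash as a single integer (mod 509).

Answer: 169

Derivation:
val('b') = 2, val('i') = 9
Position k = 3, exponent = n-1-k = 3
B^3 mod M = 3^3 mod 509 = 27
Delta = (9 - 2) * 27 mod 509 = 189
New hash = (489 + 189) mod 509 = 169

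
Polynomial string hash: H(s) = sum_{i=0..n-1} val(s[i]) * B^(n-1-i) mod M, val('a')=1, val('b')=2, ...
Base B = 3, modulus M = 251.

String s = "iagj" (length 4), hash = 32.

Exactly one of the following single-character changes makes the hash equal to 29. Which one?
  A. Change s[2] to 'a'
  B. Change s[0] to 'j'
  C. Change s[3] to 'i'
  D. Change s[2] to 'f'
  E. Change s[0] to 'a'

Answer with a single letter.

Option A: s[2]='g'->'a', delta=(1-7)*3^1 mod 251 = 233, hash=32+233 mod 251 = 14
Option B: s[0]='i'->'j', delta=(10-9)*3^3 mod 251 = 27, hash=32+27 mod 251 = 59
Option C: s[3]='j'->'i', delta=(9-10)*3^0 mod 251 = 250, hash=32+250 mod 251 = 31
Option D: s[2]='g'->'f', delta=(6-7)*3^1 mod 251 = 248, hash=32+248 mod 251 = 29 <-- target
Option E: s[0]='i'->'a', delta=(1-9)*3^3 mod 251 = 35, hash=32+35 mod 251 = 67

Answer: D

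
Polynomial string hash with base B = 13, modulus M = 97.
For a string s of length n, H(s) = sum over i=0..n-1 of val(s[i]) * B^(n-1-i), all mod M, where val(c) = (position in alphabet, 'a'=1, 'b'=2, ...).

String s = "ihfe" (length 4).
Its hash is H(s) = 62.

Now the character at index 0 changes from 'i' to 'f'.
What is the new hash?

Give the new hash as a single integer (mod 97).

val('i') = 9, val('f') = 6
Position k = 0, exponent = n-1-k = 3
B^3 mod M = 13^3 mod 97 = 63
Delta = (6 - 9) * 63 mod 97 = 5
New hash = (62 + 5) mod 97 = 67

Answer: 67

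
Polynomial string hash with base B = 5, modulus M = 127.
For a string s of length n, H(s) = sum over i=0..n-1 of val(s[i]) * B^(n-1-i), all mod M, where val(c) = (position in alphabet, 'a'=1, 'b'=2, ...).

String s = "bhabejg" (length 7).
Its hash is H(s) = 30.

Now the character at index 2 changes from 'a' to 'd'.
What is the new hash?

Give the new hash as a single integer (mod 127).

Answer: 0

Derivation:
val('a') = 1, val('d') = 4
Position k = 2, exponent = n-1-k = 4
B^4 mod M = 5^4 mod 127 = 117
Delta = (4 - 1) * 117 mod 127 = 97
New hash = (30 + 97) mod 127 = 0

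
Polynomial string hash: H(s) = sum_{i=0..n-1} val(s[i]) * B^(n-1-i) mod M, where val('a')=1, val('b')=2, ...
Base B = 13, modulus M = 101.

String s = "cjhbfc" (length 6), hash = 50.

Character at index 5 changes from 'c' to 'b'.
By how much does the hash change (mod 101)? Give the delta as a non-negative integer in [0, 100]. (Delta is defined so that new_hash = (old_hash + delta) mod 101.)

Delta formula: (val(new) - val(old)) * B^(n-1-k) mod M
  val('b') - val('c') = 2 - 3 = -1
  B^(n-1-k) = 13^0 mod 101 = 1
  Delta = -1 * 1 mod 101 = 100

Answer: 100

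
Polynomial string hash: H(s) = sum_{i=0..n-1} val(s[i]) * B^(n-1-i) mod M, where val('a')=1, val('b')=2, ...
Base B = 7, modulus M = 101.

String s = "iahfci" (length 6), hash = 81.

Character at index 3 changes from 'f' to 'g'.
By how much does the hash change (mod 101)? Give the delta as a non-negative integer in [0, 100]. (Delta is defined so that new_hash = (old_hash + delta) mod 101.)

Answer: 49

Derivation:
Delta formula: (val(new) - val(old)) * B^(n-1-k) mod M
  val('g') - val('f') = 7 - 6 = 1
  B^(n-1-k) = 7^2 mod 101 = 49
  Delta = 1 * 49 mod 101 = 49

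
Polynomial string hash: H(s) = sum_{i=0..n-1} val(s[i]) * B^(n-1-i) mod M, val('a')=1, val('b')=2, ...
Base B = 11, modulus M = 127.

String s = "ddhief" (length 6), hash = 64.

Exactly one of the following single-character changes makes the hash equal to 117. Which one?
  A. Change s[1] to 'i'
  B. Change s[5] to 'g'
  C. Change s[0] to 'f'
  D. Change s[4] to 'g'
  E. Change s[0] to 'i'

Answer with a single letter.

Answer: A

Derivation:
Option A: s[1]='d'->'i', delta=(9-4)*11^4 mod 127 = 53, hash=64+53 mod 127 = 117 <-- target
Option B: s[5]='f'->'g', delta=(7-6)*11^0 mod 127 = 1, hash=64+1 mod 127 = 65
Option C: s[0]='d'->'f', delta=(6-4)*11^5 mod 127 = 30, hash=64+30 mod 127 = 94
Option D: s[4]='e'->'g', delta=(7-5)*11^1 mod 127 = 22, hash=64+22 mod 127 = 86
Option E: s[0]='d'->'i', delta=(9-4)*11^5 mod 127 = 75, hash=64+75 mod 127 = 12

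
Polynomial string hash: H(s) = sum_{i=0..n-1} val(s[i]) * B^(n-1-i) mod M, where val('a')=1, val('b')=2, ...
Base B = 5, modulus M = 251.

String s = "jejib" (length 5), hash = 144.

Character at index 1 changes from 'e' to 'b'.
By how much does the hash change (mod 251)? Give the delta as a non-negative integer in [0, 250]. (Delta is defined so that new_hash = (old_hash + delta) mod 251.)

Delta formula: (val(new) - val(old)) * B^(n-1-k) mod M
  val('b') - val('e') = 2 - 5 = -3
  B^(n-1-k) = 5^3 mod 251 = 125
  Delta = -3 * 125 mod 251 = 127

Answer: 127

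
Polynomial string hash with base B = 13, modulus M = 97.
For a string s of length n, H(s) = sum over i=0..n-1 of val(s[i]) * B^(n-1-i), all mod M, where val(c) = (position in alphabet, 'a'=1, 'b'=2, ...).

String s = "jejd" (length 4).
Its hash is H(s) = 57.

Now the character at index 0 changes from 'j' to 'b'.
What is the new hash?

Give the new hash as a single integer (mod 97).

Answer: 38

Derivation:
val('j') = 10, val('b') = 2
Position k = 0, exponent = n-1-k = 3
B^3 mod M = 13^3 mod 97 = 63
Delta = (2 - 10) * 63 mod 97 = 78
New hash = (57 + 78) mod 97 = 38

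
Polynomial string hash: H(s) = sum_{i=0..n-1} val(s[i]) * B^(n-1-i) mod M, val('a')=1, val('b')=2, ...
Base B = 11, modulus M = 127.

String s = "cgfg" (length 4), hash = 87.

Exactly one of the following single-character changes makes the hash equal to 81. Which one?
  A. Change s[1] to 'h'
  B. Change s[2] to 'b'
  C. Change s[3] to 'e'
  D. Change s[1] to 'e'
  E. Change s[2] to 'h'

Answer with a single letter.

Option A: s[1]='g'->'h', delta=(8-7)*11^2 mod 127 = 121, hash=87+121 mod 127 = 81 <-- target
Option B: s[2]='f'->'b', delta=(2-6)*11^1 mod 127 = 83, hash=87+83 mod 127 = 43
Option C: s[3]='g'->'e', delta=(5-7)*11^0 mod 127 = 125, hash=87+125 mod 127 = 85
Option D: s[1]='g'->'e', delta=(5-7)*11^2 mod 127 = 12, hash=87+12 mod 127 = 99
Option E: s[2]='f'->'h', delta=(8-6)*11^1 mod 127 = 22, hash=87+22 mod 127 = 109

Answer: A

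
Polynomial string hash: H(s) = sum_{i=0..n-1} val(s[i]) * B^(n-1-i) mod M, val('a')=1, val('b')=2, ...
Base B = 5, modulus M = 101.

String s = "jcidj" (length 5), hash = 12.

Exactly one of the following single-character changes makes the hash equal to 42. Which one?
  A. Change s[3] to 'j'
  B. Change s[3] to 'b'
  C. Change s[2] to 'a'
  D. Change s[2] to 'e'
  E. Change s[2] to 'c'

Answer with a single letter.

Answer: A

Derivation:
Option A: s[3]='d'->'j', delta=(10-4)*5^1 mod 101 = 30, hash=12+30 mod 101 = 42 <-- target
Option B: s[3]='d'->'b', delta=(2-4)*5^1 mod 101 = 91, hash=12+91 mod 101 = 2
Option C: s[2]='i'->'a', delta=(1-9)*5^2 mod 101 = 2, hash=12+2 mod 101 = 14
Option D: s[2]='i'->'e', delta=(5-9)*5^2 mod 101 = 1, hash=12+1 mod 101 = 13
Option E: s[2]='i'->'c', delta=(3-9)*5^2 mod 101 = 52, hash=12+52 mod 101 = 64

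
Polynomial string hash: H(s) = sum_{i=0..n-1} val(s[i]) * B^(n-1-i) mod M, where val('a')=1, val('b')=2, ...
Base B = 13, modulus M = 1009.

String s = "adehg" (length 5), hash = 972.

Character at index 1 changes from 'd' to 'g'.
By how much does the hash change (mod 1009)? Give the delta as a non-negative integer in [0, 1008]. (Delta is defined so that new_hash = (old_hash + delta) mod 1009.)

Answer: 537

Derivation:
Delta formula: (val(new) - val(old)) * B^(n-1-k) mod M
  val('g') - val('d') = 7 - 4 = 3
  B^(n-1-k) = 13^3 mod 1009 = 179
  Delta = 3 * 179 mod 1009 = 537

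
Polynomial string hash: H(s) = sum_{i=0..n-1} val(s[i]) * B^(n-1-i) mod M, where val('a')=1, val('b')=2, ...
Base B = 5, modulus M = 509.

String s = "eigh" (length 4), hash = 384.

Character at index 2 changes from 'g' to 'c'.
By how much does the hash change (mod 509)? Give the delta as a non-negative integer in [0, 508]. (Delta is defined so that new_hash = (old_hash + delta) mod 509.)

Delta formula: (val(new) - val(old)) * B^(n-1-k) mod M
  val('c') - val('g') = 3 - 7 = -4
  B^(n-1-k) = 5^1 mod 509 = 5
  Delta = -4 * 5 mod 509 = 489

Answer: 489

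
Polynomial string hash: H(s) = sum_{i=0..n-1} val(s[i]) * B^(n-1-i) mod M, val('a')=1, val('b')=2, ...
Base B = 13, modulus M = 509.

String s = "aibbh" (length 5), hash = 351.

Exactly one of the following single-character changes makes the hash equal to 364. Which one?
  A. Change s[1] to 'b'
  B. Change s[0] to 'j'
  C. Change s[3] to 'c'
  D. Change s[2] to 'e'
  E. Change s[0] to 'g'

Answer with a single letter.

Option A: s[1]='i'->'b', delta=(2-9)*13^3 mod 509 = 400, hash=351+400 mod 509 = 242
Option B: s[0]='a'->'j', delta=(10-1)*13^4 mod 509 = 4, hash=351+4 mod 509 = 355
Option C: s[3]='b'->'c', delta=(3-2)*13^1 mod 509 = 13, hash=351+13 mod 509 = 364 <-- target
Option D: s[2]='b'->'e', delta=(5-2)*13^2 mod 509 = 507, hash=351+507 mod 509 = 349
Option E: s[0]='a'->'g', delta=(7-1)*13^4 mod 509 = 342, hash=351+342 mod 509 = 184

Answer: C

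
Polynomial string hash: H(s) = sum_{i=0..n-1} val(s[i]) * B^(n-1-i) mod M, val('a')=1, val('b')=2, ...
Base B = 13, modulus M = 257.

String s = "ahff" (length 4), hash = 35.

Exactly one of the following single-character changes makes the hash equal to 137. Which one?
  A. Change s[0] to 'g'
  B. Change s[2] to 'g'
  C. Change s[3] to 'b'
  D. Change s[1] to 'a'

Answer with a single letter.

Option A: s[0]='a'->'g', delta=(7-1)*13^3 mod 257 = 75, hash=35+75 mod 257 = 110
Option B: s[2]='f'->'g', delta=(7-6)*13^1 mod 257 = 13, hash=35+13 mod 257 = 48
Option C: s[3]='f'->'b', delta=(2-6)*13^0 mod 257 = 253, hash=35+253 mod 257 = 31
Option D: s[1]='h'->'a', delta=(1-8)*13^2 mod 257 = 102, hash=35+102 mod 257 = 137 <-- target

Answer: D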